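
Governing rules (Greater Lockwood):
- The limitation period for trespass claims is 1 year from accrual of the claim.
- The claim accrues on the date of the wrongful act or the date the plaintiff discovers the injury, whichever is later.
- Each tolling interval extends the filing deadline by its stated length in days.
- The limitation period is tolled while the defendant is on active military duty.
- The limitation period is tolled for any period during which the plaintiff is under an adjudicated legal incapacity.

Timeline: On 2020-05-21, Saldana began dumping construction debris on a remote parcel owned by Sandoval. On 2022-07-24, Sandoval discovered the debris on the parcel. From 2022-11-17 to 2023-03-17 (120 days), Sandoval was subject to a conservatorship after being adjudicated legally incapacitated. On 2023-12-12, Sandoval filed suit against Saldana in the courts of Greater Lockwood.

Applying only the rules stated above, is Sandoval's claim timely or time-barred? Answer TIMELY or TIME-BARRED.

Taking the later of the act (2020-05-21) and discovery (2022-07-24), the claim accrued on 2022-07-24.
1 year from 2022-07-24 is 2023-07-24.
The period was tolled for 120 days by the plaintiff's legal incapacity (2022-11-17 to 2023-03-17), pushing the deadline to 2023-11-21.
Sandoval filed on 2023-12-12, after the 2023-11-21 deadline, so the action is time-barred.

TIME-BARRED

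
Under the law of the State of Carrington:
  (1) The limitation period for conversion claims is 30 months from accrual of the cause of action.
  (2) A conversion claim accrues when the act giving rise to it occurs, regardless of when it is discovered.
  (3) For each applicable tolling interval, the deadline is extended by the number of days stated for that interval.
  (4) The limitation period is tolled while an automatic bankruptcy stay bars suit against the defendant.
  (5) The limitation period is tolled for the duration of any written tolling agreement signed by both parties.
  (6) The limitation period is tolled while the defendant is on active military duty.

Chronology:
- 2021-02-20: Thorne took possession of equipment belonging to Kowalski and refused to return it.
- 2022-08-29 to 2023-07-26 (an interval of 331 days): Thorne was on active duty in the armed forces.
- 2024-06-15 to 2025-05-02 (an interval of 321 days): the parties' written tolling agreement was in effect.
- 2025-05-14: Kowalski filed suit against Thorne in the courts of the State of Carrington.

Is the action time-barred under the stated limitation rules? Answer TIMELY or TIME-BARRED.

TIMELY

The cause of action accrued on 2021-02-20, the date of the act.
Adding the 30 months base period to 2021-02-20 gives a deadline of 2023-08-20, before any tolling.
The defendant's active military service from 2022-08-29 to 2023-07-26 tolled the period for 331 days, extending the deadline to 2024-07-16.
The period was tolled for 321 days by the written tolling agreement (2024-06-15 to 2025-05-02), pushing the deadline to 2025-06-02.
Filing on 2025-05-14 beat the 2025-06-02 deadline — the action is timely.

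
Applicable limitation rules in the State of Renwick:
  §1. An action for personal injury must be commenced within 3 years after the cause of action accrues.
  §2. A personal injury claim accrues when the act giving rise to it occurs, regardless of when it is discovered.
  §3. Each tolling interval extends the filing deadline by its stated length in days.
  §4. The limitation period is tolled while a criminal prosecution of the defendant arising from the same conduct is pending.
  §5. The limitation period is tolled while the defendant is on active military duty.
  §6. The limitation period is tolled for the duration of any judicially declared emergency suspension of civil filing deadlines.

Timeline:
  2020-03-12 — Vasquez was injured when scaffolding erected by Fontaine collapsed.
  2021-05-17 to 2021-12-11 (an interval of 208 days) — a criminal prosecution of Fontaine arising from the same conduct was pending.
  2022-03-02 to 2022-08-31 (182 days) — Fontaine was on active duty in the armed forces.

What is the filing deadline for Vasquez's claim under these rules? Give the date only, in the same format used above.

2024-04-05

The cause of action accrued on 2020-03-12, the date of the act.
The untolled deadline — 3 years after 2020-03-12 — is 2023-03-12.
Because the pending criminal prosecution ran from 2021-05-17 to 2021-12-11, the deadline is extended by 208 days to 2023-10-06.
The defendant's active military service from 2022-03-02 to 2022-08-31 tolled the period for 182 days, extending the deadline to 2024-04-05.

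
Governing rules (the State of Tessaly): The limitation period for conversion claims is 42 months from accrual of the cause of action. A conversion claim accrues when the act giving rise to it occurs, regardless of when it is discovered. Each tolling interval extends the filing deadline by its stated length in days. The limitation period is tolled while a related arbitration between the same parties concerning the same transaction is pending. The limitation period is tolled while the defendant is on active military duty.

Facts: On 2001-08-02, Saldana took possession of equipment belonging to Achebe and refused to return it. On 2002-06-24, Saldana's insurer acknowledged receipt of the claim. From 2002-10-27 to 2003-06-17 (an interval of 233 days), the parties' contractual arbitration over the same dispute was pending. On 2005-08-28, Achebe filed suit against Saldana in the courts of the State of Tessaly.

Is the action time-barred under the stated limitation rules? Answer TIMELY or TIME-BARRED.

The claim accrued on 2001-08-02, when the wrongful act occurred.
42 months from 2001-08-02 is 2005-02-02.
The period was tolled for 233 days by the pending related arbitration (2002-10-27 to 2003-06-17), pushing the deadline to 2005-09-23.
Nothing else in the chronology tolls or restarts the period.
The 2005-08-28 filing precedes the 2005-09-23 deadline; the claim is timely.

TIMELY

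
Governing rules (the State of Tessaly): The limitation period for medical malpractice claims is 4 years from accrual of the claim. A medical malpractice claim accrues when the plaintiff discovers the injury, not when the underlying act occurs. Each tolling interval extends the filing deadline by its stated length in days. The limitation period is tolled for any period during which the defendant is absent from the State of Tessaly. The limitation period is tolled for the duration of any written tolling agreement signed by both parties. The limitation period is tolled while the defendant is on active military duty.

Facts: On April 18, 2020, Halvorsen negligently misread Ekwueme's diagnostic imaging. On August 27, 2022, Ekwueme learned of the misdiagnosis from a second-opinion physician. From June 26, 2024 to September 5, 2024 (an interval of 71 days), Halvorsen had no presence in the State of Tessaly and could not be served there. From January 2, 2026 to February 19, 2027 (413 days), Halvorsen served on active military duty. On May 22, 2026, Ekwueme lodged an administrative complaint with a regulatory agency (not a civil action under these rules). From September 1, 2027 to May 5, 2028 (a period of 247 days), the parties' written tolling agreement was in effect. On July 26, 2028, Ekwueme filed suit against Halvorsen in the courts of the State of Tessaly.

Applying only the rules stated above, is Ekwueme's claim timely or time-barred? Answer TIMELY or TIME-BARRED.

TIMELY

Accrual is tied to discovery, so the period began on August 27, 2022 rather than on April 18, 2020 when the act occurred.
Adding the 4 years base period to August 27, 2022 gives a deadline of August 27, 2026, before any tolling.
Because the defendant's absence from the jurisdiction ran from June 26, 2024 to September 5, 2024, the deadline is extended by 71 days to November 6, 2026.
Because the defendant's active military service ran from January 2, 2026 to February 19, 2027, the deadline is extended by 413 days to December 24, 2027.
Because the written tolling agreement ran from September 1, 2027 to May 5, 2028, the deadline is extended by 247 days to August 27, 2028.
The other events in the timeline have no effect on the limitation period under the stated rules.
Filing on July 26, 2028 beat the August 27, 2028 deadline — the action is timely.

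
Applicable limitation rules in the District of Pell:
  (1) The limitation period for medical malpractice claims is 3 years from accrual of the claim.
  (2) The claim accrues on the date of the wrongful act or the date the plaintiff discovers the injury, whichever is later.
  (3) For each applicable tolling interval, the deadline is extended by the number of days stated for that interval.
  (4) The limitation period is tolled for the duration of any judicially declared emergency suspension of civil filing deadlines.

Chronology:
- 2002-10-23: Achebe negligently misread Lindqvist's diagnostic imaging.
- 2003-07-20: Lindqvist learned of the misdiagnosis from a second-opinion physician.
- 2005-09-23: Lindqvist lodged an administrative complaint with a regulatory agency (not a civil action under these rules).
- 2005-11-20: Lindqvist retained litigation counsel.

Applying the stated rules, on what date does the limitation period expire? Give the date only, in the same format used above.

2006-07-20

Taking the later of the act (2002-10-23) and discovery (2003-07-20), the claim accrued on 2003-07-20.
Adding the 3 years base period to 2003-07-20 gives a deadline of 2006-07-20, before any tolling.
None of the other events listed affects the running of the period under the stated rules.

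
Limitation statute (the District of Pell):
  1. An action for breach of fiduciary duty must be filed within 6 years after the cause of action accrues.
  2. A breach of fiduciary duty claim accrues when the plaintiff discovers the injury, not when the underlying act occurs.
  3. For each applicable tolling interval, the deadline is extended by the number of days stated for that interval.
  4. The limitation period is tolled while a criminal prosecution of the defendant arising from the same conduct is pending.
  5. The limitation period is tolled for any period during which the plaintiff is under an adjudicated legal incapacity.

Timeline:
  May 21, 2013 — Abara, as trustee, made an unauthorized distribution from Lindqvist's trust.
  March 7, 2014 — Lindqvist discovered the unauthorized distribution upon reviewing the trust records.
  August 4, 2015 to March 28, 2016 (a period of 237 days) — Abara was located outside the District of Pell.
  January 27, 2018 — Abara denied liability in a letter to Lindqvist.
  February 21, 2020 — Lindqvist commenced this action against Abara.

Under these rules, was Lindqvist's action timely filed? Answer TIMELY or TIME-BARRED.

TIMELY

Under the discovery rule, the claim accrued on March 7, 2014, when Lindqvist discovered the injury — not on the May 21, 2013 date of the underlying act.
The untolled deadline — 6 years after March 7, 2014 — is March 7, 2020.
Although the defendant's absence ran from August 4, 2015 to March 28, 2016, the stated rules do not make that a tolling event, so it is disregarded.
The other events in the timeline have no effect on the limitation period under the stated rules.
The February 21, 2020 filing precedes the March 7, 2020 deadline; the claim is timely.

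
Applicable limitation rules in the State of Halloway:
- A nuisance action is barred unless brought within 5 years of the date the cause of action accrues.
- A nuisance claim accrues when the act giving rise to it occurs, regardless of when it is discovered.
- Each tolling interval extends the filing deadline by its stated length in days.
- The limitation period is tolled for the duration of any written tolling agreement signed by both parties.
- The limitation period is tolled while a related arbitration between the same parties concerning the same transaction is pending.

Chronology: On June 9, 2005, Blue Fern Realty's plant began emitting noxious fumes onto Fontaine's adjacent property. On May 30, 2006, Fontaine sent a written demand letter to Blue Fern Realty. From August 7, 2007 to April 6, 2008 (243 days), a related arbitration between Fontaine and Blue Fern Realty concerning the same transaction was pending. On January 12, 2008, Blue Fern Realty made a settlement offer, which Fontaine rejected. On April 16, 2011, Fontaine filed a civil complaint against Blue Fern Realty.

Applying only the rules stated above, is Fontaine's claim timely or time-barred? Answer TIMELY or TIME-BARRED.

TIME-BARRED

The limitation period began to run on June 9, 2005.
5 years from June 9, 2005 is June 9, 2010.
The period was tolled for 243 days by the pending related arbitration (August 7, 2007 to April 6, 2008), pushing the deadline to February 7, 2011.
The other events in the timeline have no effect on the limitation period under the stated rules.
Filing on April 16, 2011 missed the February 7, 2011 deadline — the action is time-barred.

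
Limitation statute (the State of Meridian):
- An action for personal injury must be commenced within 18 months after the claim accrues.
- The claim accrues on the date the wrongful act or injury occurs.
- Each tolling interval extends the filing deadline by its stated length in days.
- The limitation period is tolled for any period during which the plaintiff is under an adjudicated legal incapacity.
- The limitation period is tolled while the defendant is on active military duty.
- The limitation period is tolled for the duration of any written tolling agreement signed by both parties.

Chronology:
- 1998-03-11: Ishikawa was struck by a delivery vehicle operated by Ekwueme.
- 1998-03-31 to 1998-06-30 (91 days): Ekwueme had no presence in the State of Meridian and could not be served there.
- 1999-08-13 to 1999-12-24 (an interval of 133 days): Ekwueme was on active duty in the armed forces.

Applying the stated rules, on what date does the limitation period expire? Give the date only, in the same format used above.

2000-01-22

The claim accrued on 1998-03-11, when the wrongful act occurred.
The untolled deadline — 18 months after 1998-03-11 — is 1999-09-11.
The defendant's active military service from 1999-08-13 to 1999-12-24 tolled the period for 133 days, extending the deadline to 2000-01-22.
No stated provision tolls the period for the defendant's absence, so the interval from 1998-03-31 to 1998-06-30 has no effect on the deadline.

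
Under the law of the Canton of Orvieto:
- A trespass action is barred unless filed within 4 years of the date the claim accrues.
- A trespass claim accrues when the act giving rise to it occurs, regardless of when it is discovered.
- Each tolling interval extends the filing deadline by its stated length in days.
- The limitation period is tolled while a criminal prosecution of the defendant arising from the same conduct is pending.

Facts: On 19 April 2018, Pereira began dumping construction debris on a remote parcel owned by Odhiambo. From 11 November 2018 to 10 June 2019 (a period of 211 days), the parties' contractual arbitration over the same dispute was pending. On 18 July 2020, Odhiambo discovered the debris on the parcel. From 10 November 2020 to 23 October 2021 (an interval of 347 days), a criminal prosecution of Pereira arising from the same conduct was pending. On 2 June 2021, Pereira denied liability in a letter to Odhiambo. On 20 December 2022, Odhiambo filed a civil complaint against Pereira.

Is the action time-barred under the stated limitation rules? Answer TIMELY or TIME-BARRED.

TIMELY

Because the rule ties accrual to occurrence, the claim accrued on 19 April 2018, not on the 18 July 2020 discovery date.
4 years from 19 April 2018 is 19 April 2022.
The period was tolled for 347 days by the pending criminal prosecution (10 November 2020 to 23 October 2021), pushing the deadline to 1 April 2023.
No stated provision tolls the period for a pending arbitration, so the interval from 11 November 2018 to 10 June 2019 has no effect on the deadline.
The other events in the timeline have no effect on the limitation period under the stated rules.
The 20 December 2022 filing precedes the 1 April 2023 deadline; the claim is timely.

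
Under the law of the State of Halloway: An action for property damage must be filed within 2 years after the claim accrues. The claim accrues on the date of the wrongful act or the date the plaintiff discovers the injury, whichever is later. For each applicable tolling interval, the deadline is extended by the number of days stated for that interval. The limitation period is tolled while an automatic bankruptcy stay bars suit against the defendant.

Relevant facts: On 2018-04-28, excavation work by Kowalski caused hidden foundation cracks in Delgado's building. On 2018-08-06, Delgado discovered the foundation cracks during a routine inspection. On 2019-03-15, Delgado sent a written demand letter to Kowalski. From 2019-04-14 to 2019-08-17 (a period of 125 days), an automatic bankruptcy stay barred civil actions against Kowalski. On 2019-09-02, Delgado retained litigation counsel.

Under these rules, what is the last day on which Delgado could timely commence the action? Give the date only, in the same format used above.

2020-12-09

Because discovery on 2018-08-06 post-dates the 2018-04-28 act, accrual under the later-of rule falls on 2018-08-06.
The untolled deadline — 2 years after 2018-08-06 — is 2020-08-06.
The period was tolled for 125 days by the automatic bankruptcy stay (2019-04-14 to 2019-08-17), pushing the deadline to 2020-12-09.
Nothing else in the chronology tolls or restarts the period.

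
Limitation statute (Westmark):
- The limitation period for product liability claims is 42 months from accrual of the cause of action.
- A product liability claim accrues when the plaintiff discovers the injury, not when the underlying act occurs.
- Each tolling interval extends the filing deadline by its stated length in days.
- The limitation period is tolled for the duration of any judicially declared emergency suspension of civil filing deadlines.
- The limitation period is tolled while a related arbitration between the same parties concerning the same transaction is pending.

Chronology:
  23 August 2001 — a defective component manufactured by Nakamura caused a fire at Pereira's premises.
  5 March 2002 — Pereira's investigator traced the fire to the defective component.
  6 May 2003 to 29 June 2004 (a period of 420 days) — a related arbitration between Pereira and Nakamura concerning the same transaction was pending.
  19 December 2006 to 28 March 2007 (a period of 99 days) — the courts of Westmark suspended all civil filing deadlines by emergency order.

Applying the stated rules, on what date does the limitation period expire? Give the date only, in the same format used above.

30 October 2006

Under the discovery rule, the claim accrued on 5 March 2002, when Pereira discovered the injury — not on the 23 August 2001 date of the underlying act.
42 months from 5 March 2002 is 5 September 2005.
The period was tolled for 420 days by the pending related arbitration (6 May 2003 to 29 June 2004), pushing the deadline to 30 October 2006.
By the time the emergency suspension of filing deadlines began on 19 December 2006, the limitation period had already expired on 30 October 2006; that interval cannot revive it.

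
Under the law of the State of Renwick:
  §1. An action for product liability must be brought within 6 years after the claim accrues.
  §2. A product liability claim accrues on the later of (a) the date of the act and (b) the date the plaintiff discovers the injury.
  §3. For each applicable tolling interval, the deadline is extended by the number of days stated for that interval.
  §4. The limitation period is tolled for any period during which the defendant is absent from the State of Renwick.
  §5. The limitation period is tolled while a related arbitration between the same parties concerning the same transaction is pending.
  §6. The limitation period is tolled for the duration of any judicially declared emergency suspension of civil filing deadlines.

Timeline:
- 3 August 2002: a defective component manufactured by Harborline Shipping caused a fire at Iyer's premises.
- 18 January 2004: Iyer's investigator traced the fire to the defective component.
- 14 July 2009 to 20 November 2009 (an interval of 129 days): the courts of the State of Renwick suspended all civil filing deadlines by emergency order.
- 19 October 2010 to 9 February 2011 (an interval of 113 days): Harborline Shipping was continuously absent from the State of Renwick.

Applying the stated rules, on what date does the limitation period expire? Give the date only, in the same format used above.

Because discovery on 18 January 2004 post-dates the 3 August 2002 act, accrual under the later-of rule falls on 18 January 2004.
6 years from 18 January 2004 is 18 January 2010.
The period was tolled for 129 days by the emergency suspension of filing deadlines (14 July 2009 to 20 November 2009), pushing the deadline to 27 May 2010.
The defendant's absence from the jurisdiction starting 19 October 2010 came too late — the period had run on 27 May 2010 — and so does not extend the deadline.

27 May 2010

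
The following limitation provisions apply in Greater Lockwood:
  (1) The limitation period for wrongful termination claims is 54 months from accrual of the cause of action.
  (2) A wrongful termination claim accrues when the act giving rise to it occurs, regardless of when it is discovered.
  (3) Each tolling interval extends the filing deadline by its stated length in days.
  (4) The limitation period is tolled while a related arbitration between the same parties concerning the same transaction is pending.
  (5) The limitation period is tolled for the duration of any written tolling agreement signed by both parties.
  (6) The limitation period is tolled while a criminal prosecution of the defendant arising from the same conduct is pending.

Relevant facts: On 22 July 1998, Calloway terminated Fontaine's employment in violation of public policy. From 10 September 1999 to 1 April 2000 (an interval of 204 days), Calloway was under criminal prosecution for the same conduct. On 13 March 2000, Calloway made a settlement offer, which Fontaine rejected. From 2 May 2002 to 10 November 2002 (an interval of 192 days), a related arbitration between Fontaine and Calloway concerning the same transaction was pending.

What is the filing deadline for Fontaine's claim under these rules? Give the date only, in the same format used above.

The limitation period began to run on 22 July 1998.
54 months from 22 July 1998 is 22 January 2003.
The period was tolled for 204 days by the pending criminal prosecution (10 September 1999 to 1 April 2000), pushing the deadline to 14 August 2003.
Because the pending related arbitration ran from 2 May 2002 to 10 November 2002, the deadline is extended by 192 days to 22 February 2004.
Nothing else in the chronology tolls or restarts the period.

22 February 2004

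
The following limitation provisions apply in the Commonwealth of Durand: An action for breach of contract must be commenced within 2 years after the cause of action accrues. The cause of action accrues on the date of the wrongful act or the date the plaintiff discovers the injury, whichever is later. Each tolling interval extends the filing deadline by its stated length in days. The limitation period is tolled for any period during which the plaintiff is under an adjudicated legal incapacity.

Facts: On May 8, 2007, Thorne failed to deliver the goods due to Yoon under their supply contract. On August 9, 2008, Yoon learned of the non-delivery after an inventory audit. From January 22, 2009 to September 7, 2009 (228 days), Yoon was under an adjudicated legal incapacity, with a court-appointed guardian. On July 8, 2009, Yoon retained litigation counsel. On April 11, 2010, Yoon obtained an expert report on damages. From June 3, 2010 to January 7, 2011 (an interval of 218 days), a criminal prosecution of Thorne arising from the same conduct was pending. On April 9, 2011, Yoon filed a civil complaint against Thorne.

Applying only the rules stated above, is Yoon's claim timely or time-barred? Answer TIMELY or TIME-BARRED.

TIME-BARRED

The claim accrued on August 9, 2008 — the later of the May 8, 2007 act and the August 9, 2008 discovery.
2 years from August 9, 2008 is August 9, 2010.
Because the plaintiff's legal incapacity ran from January 22, 2009 to September 7, 2009, the deadline is extended by 228 days to March 25, 2011.
No stated provision tolls the period for a criminal prosecution, so the interval from June 3, 2010 to January 7, 2011 has no effect on the deadline.
Nothing else in the chronology tolls or restarts the period.
Filing on April 9, 2011 missed the March 25, 2011 deadline — the action is time-barred.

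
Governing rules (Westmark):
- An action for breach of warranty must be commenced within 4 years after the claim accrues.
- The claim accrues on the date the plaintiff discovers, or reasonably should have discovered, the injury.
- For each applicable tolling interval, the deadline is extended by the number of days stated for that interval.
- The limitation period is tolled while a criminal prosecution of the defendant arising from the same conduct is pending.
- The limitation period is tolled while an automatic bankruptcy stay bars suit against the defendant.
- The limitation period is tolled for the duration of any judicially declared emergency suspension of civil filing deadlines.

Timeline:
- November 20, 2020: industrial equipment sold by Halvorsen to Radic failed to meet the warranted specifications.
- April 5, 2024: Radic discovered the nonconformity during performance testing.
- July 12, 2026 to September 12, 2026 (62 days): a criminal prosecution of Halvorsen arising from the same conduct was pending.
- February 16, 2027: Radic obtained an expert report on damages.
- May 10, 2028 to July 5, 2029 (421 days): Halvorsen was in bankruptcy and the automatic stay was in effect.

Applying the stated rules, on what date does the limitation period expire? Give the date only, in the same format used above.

August 1, 2029

Accrual is tied to discovery, so the period began on April 5, 2024 rather than on November 20, 2020 when the act occurred.
The untolled deadline — 4 years after April 5, 2024 — is April 5, 2028.
The period was tolled for 62 days by the pending criminal prosecution (July 12, 2026 to September 12, 2026), pushing the deadline to June 6, 2028.
The automatic bankruptcy stay from May 10, 2028 to July 5, 2029 tolled the period for 421 days, extending the deadline to August 1, 2029.
The other events in the timeline have no effect on the limitation period under the stated rules.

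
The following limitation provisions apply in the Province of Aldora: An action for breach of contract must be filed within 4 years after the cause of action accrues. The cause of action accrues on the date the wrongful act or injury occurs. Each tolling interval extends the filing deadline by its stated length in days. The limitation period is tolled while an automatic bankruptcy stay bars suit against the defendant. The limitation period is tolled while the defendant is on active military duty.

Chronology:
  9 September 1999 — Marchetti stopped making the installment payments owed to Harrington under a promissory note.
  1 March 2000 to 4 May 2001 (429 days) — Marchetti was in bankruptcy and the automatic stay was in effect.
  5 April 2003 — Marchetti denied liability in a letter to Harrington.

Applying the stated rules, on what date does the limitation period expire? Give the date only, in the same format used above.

11 November 2004

The claim accrued on 9 September 1999, when the wrongful act occurred.
Adding the 4 years base period to 9 September 1999 gives a deadline of 9 September 2003, before any tolling.
Because the automatic bankruptcy stay ran from 1 March 2000 to 4 May 2001, the deadline is extended by 429 days to 11 November 2004.
None of the other events listed affects the running of the period under the stated rules.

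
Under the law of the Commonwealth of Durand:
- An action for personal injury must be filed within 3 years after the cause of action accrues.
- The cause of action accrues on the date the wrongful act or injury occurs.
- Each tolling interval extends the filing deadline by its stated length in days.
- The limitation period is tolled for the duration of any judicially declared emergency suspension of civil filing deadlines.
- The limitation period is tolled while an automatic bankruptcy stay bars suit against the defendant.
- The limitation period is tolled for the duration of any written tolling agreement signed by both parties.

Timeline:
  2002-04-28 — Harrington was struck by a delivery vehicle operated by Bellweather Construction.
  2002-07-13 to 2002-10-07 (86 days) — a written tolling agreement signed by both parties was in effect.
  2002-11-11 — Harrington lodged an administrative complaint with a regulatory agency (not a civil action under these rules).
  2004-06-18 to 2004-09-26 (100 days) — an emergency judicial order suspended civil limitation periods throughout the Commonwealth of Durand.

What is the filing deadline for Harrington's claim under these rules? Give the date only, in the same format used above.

The claim accrued on 2002-04-28, when the wrongful act occurred.
Adding the 3 years base period to 2002-04-28 gives a deadline of 2005-04-28, before any tolling.
The period was tolled for 86 days by the written tolling agreement (2002-07-13 to 2002-10-07), pushing the deadline to 2005-07-23.
Because the emergency suspension of filing deadlines ran from 2004-06-18 to 2004-09-26, the deadline is extended by 100 days to 2005-10-31.
Nothing else in the chronology tolls or restarts the period.

2005-10-31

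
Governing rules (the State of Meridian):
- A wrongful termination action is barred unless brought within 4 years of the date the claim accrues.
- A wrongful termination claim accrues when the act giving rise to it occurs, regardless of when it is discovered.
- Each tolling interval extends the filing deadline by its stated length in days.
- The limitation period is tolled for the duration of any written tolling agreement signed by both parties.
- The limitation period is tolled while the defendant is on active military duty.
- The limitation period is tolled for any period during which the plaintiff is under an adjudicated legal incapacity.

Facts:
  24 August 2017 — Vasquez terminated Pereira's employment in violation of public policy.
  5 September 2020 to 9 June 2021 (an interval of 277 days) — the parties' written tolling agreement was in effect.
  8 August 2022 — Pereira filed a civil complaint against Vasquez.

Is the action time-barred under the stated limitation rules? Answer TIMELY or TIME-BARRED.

TIME-BARRED

The limitation period began to run on 24 August 2017.
The untolled deadline — 4 years after 24 August 2017 — is 24 August 2021.
The period was tolled for 277 days by the written tolling agreement (5 September 2020 to 9 June 2021), pushing the deadline to 28 May 2022.
Filing on 8 August 2022 missed the 28 May 2022 deadline — the action is time-barred.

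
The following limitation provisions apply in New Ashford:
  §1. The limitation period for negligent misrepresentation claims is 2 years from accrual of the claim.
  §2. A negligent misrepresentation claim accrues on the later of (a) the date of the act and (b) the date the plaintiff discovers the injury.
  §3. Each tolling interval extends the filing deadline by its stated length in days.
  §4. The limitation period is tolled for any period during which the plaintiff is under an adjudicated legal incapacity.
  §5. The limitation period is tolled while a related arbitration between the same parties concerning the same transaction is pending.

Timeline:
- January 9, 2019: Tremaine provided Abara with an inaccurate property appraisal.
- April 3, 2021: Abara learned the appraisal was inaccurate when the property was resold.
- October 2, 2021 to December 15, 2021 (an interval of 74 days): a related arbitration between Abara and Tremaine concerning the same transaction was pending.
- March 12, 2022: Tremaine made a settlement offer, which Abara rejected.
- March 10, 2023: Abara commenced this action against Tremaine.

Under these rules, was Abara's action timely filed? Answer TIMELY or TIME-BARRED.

TIMELY

The claim accrued on April 3, 2021 — the later of the January 9, 2019 act and the April 3, 2021 discovery.
2 years from April 3, 2021 is April 3, 2023.
Because the pending related arbitration ran from October 2, 2021 to December 15, 2021, the deadline is extended by 74 days to June 16, 2023.
None of the other events listed affects the running of the period under the stated rules.
Filing on March 10, 2023 beat the June 16, 2023 deadline — the action is timely.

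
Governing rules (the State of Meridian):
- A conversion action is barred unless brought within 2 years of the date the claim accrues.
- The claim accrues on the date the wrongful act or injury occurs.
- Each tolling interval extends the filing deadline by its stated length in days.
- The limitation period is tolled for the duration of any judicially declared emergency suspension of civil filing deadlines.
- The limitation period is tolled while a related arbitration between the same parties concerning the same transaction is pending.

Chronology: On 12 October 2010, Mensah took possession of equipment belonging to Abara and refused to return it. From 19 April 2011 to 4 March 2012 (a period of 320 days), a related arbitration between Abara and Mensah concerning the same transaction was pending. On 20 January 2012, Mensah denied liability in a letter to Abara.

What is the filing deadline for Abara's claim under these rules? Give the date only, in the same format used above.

28 August 2013

The claim accrued on 12 October 2010, when the wrongful act occurred.
Adding the 2 years base period to 12 October 2010 gives a deadline of 12 October 2012, before any tolling.
The period was tolled for 320 days by the pending related arbitration (19 April 2011 to 4 March 2012), pushing the deadline to 28 August 2013.
Nothing else in the chronology tolls or restarts the period.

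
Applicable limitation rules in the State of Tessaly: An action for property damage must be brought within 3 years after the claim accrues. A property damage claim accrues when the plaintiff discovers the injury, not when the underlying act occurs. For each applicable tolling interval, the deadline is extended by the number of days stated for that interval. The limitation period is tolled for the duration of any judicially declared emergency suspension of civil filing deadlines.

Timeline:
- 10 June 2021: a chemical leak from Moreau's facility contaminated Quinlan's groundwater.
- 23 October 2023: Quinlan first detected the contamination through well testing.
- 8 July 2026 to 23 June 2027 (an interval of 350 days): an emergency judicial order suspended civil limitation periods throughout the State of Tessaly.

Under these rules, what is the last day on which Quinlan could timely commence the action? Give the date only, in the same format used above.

The claim did not accrue until Quinlan discovered the injury on 23 October 2023; the 10 June 2021 act date does not start the clock under the stated rule.
Adding the 3 years base period to 23 October 2023 gives a deadline of 23 October 2026, before any tolling.
The emergency suspension of filing deadlines from 8 July 2026 to 23 June 2027 tolled the period for 350 days, extending the deadline to 8 October 2027.

8 October 2027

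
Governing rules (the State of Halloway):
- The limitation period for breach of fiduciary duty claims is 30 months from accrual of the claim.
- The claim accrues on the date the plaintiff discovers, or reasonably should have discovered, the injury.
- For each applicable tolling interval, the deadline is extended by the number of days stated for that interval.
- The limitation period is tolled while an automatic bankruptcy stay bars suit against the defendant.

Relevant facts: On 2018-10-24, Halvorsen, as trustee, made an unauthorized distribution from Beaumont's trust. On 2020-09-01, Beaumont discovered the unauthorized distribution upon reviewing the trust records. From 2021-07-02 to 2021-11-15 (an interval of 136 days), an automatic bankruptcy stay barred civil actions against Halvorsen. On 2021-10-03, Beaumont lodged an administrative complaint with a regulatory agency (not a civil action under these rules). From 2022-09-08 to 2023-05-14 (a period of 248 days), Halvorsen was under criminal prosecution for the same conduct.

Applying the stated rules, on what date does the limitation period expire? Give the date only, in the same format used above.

2023-07-15

The claim did not accrue until Beaumont discovered the injury on 2020-09-01; the 2018-10-24 act date does not start the clock under the stated rule.
The untolled deadline — 30 months after 2020-09-01 — is 2023-03-01.
The automatic bankruptcy stay from 2021-07-02 to 2021-11-15 tolled the period for 136 days, extending the deadline to 2023-07-15.
The pending criminal prosecution from 2022-09-08 to 2023-05-14 does not toll the period, because no stated rule makes a criminal prosecution a tolling event.
The other events in the timeline have no effect on the limitation period under the stated rules.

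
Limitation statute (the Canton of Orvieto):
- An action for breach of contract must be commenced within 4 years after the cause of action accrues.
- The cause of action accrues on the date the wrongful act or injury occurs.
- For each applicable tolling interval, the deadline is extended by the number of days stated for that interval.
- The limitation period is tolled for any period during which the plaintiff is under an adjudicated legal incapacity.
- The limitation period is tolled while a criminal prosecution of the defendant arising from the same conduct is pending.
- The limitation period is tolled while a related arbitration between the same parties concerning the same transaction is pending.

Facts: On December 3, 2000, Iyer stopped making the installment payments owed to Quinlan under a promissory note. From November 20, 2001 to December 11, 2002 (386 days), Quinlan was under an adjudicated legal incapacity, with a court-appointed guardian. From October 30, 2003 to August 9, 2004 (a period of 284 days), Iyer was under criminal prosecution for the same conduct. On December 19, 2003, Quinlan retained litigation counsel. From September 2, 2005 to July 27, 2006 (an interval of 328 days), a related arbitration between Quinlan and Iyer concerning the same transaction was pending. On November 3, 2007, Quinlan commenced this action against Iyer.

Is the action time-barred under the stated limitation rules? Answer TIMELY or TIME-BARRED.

The limitation period began to run on December 3, 2000.
Adding the 4 years base period to December 3, 2000 gives a deadline of December 3, 2004, before any tolling.
The period was tolled for 386 days by the plaintiff's legal incapacity (November 20, 2001 to December 11, 2002), pushing the deadline to December 24, 2005.
The pending criminal prosecution from October 30, 2003 to August 9, 2004 tolled the period for 284 days, extending the deadline to October 4, 2006.
Because the pending related arbitration ran from September 2, 2005 to July 27, 2006, the deadline is extended by 328 days to August 28, 2007.
The other events in the timeline have no effect on the limitation period under the stated rules.
The November 3, 2007 filing falls after the August 28, 2007 deadline; the claim is time-barred.

TIME-BARRED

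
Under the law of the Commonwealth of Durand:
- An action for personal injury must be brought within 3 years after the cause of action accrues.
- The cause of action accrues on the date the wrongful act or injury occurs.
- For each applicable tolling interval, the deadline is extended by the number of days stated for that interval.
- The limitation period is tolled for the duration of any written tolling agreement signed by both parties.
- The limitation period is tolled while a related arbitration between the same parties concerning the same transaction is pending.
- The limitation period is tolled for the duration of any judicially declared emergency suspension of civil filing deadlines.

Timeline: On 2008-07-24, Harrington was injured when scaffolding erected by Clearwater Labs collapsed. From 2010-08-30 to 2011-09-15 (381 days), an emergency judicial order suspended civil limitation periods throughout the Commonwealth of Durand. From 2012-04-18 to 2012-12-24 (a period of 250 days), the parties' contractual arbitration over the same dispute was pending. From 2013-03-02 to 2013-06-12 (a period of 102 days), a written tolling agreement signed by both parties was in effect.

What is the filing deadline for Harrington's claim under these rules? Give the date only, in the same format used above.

The limitation period began to run on 2008-07-24.
Adding the 3 years base period to 2008-07-24 gives a deadline of 2011-07-24, before any tolling.
The emergency suspension of filing deadlines from 2010-08-30 to 2011-09-15 tolled the period for 381 days, extending the deadline to 2012-08-08.
The pending related arbitration from 2012-04-18 to 2012-12-24 tolled the period for 250 days, extending the deadline to 2013-04-15.
Because the written tolling agreement ran from 2013-03-02 to 2013-06-12, the deadline is extended by 102 days to 2013-07-26.

2013-07-26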